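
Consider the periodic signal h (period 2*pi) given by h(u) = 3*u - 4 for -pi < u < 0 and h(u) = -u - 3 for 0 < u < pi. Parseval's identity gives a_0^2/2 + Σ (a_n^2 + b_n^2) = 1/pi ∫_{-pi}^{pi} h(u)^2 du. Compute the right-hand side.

1/pi ∫_{-pi}^{pi} h(u)^2 du = 1/pi · (5*pi*(15 + 2*pi**2 + 9*pi)/3) = 25 + 10*pi**2/3 + 15*pi.

25 + 10*pi**2/3 + 15*pi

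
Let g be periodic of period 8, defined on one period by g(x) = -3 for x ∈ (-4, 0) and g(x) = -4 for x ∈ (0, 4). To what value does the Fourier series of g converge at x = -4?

-7/2

At x = -4 the one-sided limits are g(-4^-) = -4 and g(-4^+) = -3.
By Dirichlet's theorem the series converges to their average, [(-4) + (-3)]/2 = -7/2.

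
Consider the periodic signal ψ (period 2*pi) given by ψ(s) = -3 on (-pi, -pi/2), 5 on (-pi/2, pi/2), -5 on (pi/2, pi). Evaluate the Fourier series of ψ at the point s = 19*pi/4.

-5

s = 19*pi/4 differs from s = 3*pi/4 by 2 full period(s), and the series is 2*pi-periodic.
ψ is continuous at s = 3*pi/4 with value -5, so the series converges to -5 there.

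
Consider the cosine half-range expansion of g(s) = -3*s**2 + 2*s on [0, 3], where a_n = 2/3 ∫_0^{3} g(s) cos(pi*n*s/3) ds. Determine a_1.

84/pi**2

a_1 = 2/3 ∫_0^{3} (-3*s**2 + 2*s) cos(pi*s/3) ds.
Integrating by parts twice (tabular method), an antiderivative of (-3*s**2 + 2*s) cos(pi*s/3) is -9*s**2*sin(pi*s/3)/pi + 6*s*sin(pi*s/3)/pi - 54*s*cos(pi*s/3)/pi**2 + 162*sin(pi*s/3)/pi**3 + 18*cos(pi*s/3)/pi**2; evaluating from 0 to 3: ∫_{0}^{3} (-3*s**2 + 2*s) cos(pi*s/3) ds = (144/pi**2) - (18/pi**2) = 126/pi**2.
Hence a_1 = (2/3)·(126/pi**2) = 84/pi**2.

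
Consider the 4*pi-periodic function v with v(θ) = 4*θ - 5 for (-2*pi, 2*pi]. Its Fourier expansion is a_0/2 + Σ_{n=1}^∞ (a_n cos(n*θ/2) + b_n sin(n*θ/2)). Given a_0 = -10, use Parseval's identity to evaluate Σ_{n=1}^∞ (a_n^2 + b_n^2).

Parseval: a_0^2/2 + Σ_{n≥1} (a_n^2+b_n^2) = (1/(2*pi)) ∫_{-2*pi}^{2*pi} v(θ)^2 dθ = 50 + 128*pi**2/3.
Subtract a_0^2/2 = 50: Σ (a_n^2+b_n^2) = 128*pi**2/3.

128*pi**2/3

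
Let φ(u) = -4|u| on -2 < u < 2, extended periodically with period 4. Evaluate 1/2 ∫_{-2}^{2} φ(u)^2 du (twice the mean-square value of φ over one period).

128/3

1/2 ∫_{-2}^{2} φ(u)^2 du = 1/2 · (256/3) = 128/3.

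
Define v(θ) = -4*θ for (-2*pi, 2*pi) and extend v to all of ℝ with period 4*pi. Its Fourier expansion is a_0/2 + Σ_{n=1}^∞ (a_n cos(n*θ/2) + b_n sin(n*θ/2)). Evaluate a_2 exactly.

0

a_2 = (1/(2*pi)) ∫_{-2*pi}^{2*pi} v(θ) cos(θ) dθ.
v is odd and cos(θ) is even, so the integrand is odd over a symmetric interval and the integral vanishes.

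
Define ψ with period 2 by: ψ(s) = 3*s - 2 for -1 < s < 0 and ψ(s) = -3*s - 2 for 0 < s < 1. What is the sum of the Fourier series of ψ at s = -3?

s = -3 differs from s = -1 by -1 full period(s), and the series is 2-periodic.
ψ is continuous at s = -1 with value -5, so the series converges to -5 there.

-5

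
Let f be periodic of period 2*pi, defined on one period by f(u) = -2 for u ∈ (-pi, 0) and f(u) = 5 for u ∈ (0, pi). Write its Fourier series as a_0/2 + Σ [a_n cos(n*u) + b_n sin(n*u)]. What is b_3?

b_3 = 1/pi ∫_{-pi}^{pi} f(u) sin(3*u) du.
Split the integral at the breakpoints.
Directly, an antiderivative of (-2) sin(3*u) is 2*cos(3*u)/3; evaluating from -pi to 0: ∫_{-pi}^{0} (-2) sin(3*u) du = (2/3) - (-2/3) = 4/3.
Directly, an antiderivative of (5) sin(3*u) is -5*cos(3*u)/3; evaluating from 0 to pi: ∫_{0}^{pi} (5) sin(3*u) du = (5/3) - (-5/3) = 10/3.
Summing the pieces and multiplying by (1/pi) gives b_3 = 14/(3*pi).

14/(3*pi)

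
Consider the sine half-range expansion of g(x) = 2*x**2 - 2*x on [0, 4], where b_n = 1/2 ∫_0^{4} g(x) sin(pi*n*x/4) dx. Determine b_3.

b_3 = 1/2 ∫_0^{4} (2*x**2 - 2*x) sin(3*pi*x/4) dx.
Integrating by parts twice (tabular method), an antiderivative of (2*x**2 - 2*x) sin(3*pi*x/4) is -8*x**2*cos(3*pi*x/4)/(3*pi) + 64*x*sin(3*pi*x/4)/(9*pi**2) + 8*x*cos(3*pi*x/4)/(3*pi) - 32*sin(3*pi*x/4)/(9*pi**2) + 256*cos(3*pi*x/4)/(27*pi**3); evaluating from 0 to 4: ∫_{0}^{4} (2*x**2 - 2*x) sin(3*pi*x/4) dx = (-256/(27*pi**3) + 32/pi) - (256/(27*pi**3)) = -512/(27*pi**3) + 32/pi.
Hence b_3 = (1/2)·(-512/(27*pi**3) + 32/pi) = -256/(27*pi**3) + 16/pi.

-256/(27*pi**3) + 16/pi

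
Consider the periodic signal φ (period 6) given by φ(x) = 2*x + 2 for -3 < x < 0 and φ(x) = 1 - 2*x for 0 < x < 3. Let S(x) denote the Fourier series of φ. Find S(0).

3/2

At x = 0 the one-sided limits are φ(0^-) = 2 and φ(0^+) = 1.
By Dirichlet's theorem the series converges to their average, [(2) + (1)]/2 = 3/2.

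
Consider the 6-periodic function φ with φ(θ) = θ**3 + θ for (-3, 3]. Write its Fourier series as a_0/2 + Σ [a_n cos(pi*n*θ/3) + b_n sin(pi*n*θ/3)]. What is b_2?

-30/pi + 81/(2*pi**3)

b_2 = 1/3 ∫_{-3}^{3} φ(θ) sin(2*pi*θ/3) dθ.
φ is odd and sin(2*pi*θ/3) is odd, so the integrand is even and b_2 = 2/3 ∫_0^{3} φ(θ) sin(2*pi*θ/3) dθ.
Integrating by parts three times (tabular method), an antiderivative of (θ**3 + θ) sin(2*pi*θ/3) is -3*θ**3*cos(2*pi*θ/3)/(2*pi) + 27*θ**2*sin(2*pi*θ/3)/(4*pi**2) - 3*θ*cos(2*pi*θ/3)/(2*pi) + 81*θ*cos(2*pi*θ/3)/(4*pi**3) - 243*sin(2*pi*θ/3)/(8*pi**4) + 9*sin(2*pi*θ/3)/(4*pi**2); evaluating from 0 to 3: ∫_{0}^{3} (θ**3 + θ) sin(2*pi*θ/3) dθ = (-45/pi + 243/(4*pi**3)) - (0) = -45/pi + 243/(4*pi**3).
Hence b_2 = (2/3)·(-45/pi + 243/(4*pi**3)) = -30/pi + 81/(2*pi**3).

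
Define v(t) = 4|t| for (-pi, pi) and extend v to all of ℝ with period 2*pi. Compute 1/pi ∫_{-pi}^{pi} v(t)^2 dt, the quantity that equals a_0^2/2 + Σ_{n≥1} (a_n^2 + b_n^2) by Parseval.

1/pi ∫_{-pi}^{pi} v(t)^2 dt = 1/pi · (32*pi**3/3) = 32*pi**2/3.

32*pi**2/3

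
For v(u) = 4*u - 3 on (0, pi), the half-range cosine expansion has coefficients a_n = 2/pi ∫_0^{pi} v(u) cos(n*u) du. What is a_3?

a_3 = 2/pi ∫_0^{pi} (4*u - 3) cos(3*u) du.
Integrating by parts (boundary term plus one more integral), an antiderivative of (4*u - 3) cos(3*u) is 4*u*sin(3*u)/3 - sin(3*u) + 4*cos(3*u)/9; evaluating from 0 to pi: ∫_{0}^{pi} (4*u - 3) cos(3*u) du = (-4/9) - (4/9) = -8/9.
Hence a_3 = (2/pi)·(-8/9) = -16/(9*pi).

-16/(9*pi)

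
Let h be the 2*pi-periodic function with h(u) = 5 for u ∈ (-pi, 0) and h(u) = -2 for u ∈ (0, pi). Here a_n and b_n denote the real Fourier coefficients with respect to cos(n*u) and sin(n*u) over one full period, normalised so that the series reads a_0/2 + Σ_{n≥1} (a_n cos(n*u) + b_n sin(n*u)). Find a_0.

3

a_0 = 1/pi ∫_{-pi}^{pi} h(u) du = 1/pi · (3*pi) = 3.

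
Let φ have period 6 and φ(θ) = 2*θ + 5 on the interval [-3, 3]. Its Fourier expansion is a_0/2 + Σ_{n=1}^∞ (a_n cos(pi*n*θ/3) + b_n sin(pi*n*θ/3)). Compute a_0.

10

a_0 = 1/3 ∫_{-3}^{3} φ(θ) dθ = 1/3 · (30) = 10.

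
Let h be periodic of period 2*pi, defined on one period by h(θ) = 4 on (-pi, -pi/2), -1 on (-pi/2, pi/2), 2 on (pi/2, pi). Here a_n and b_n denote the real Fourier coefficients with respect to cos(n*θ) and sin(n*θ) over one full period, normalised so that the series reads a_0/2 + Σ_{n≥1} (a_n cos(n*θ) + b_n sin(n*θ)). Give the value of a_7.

a_7 = 1/pi ∫_{-pi}^{pi} h(θ) cos(7*θ) dθ.
Split the integral at the breakpoints.
Directly, an antiderivative of (4) cos(7*θ) is 4*sin(7*θ)/7; evaluating from -pi to -pi/2: ∫_{-pi}^{-pi/2} (4) cos(7*θ) dθ = (4/7) - (0) = 4/7.
Directly, an antiderivative of (-1) cos(7*θ) is -sin(7*θ)/7; evaluating from -pi/2 to pi/2: ∫_{-pi/2}^{pi/2} (-1) cos(7*θ) dθ = (1/7) - (-1/7) = 2/7.
Directly, an antiderivative of (2) cos(7*θ) is 2*sin(7*θ)/7; evaluating from pi/2 to pi: ∫_{pi/2}^{pi} (2) cos(7*θ) dθ = (0) - (-2/7) = 2/7.
Summing the pieces and multiplying by (1/pi) gives a_7 = 8/(7*pi).

8/(7*pi)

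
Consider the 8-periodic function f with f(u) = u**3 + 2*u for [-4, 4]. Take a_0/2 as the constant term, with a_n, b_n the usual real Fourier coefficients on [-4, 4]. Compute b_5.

48*(-16 + 75*pi**2)/(125*pi**3)

b_5 = 1/4 ∫_{-4}^{4} f(u) sin(5*pi*u/4) du.
f is odd and sin(5*pi*u/4) is odd, so the integrand is even and b_5 = 1/2 ∫_0^{4} f(u) sin(5*pi*u/4) du.
Integrating by parts three times (tabular method), an antiderivative of (u**3 + 2*u) sin(5*pi*u/4) is -4*u**3*cos(5*pi*u/4)/(5*pi) + 48*u**2*sin(5*pi*u/4)/(25*pi**2) - 8*u*cos(5*pi*u/4)/(5*pi) + 384*u*cos(5*pi*u/4)/(125*pi**3) - 1536*sin(5*pi*u/4)/(625*pi**4) + 32*sin(5*pi*u/4)/(25*pi**2); evaluating from 0 to 4: ∫_{0}^{4} (u**3 + 2*u) sin(5*pi*u/4) du = (96*(-16 + 75*pi**2)/(125*pi**3)) - (0) = 96*(-16 + 75*pi**2)/(125*pi**3).
Hence b_5 = (1/2)·(96*(-16 + 75*pi**2)/(125*pi**3)) = 48*(-16 + 75*pi**2)/(125*pi**3).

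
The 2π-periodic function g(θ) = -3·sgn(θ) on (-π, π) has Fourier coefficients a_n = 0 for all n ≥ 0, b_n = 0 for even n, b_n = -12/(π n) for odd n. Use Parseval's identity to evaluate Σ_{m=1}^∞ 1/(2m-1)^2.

pi**2/8

Parseval: Σ b_n^2 = (1/π) ∫_{-π}^{π} g(θ)^2 dθ = 18.
Only odd n contribute, with b_n^2 = 144/(π^2 n^2), so Σ_{m≥1} 1/(2m-1)^2 = π^2·(18)/144 = pi**2/8.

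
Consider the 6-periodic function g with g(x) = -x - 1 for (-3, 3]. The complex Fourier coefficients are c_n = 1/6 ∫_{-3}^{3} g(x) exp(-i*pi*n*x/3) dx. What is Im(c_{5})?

3/(5*pi)

Since g is real-valued, Im(c_{5}) = -1/6 ∫_{-3}^{3} g(x) sin(5*pi*x/3) dx = -b_{5}/2.
Integrating by parts (boundary term plus one more integral), an antiderivative of (-x - 1) sin(5*pi*x/3) is 3*x*cos(5*pi*x/3)/(5*pi) - 9*sin(5*pi*x/3)/(25*pi**2) + 3*cos(5*pi*x/3)/(5*pi); evaluating from -3 to 3: ∫_{-3}^{3} (-x - 1) sin(5*pi*x/3) dx = (-12/(5*pi)) - (6/(5*pi)) = -18/(5*pi).
Hence Im(c_{5}) = (-1/6)·(-18/(5*pi)) = 3/(5*pi).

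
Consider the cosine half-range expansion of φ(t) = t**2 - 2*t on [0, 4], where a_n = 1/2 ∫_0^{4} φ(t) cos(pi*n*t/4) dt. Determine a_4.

4/pi**2

a_4 = 1/2 ∫_0^{4} (t**2 - 2*t) cos(pi*t) dt.
Integrating by parts twice (tabular method), an antiderivative of (t**2 - 2*t) cos(pi*t) is t**2*sin(pi*t)/pi - 2*t*sin(pi*t)/pi + 2*t*cos(pi*t)/pi**2 - 2*sin(pi*t)/pi**3 - 2*cos(pi*t)/pi**2; evaluating from 0 to 4: ∫_{0}^{4} (t**2 - 2*t) cos(pi*t) dt = (6/pi**2) - (-2/pi**2) = 8/pi**2.
Hence a_4 = (1/2)·(8/pi**2) = 4/pi**2.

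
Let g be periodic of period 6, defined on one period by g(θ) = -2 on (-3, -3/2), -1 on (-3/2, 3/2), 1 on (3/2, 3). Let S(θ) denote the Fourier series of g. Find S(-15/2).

-3/2

θ = -15/2 differs from θ = -3/2 by -1 full period(s), and the series is 6-periodic.
At θ = -3/2 the one-sided limits are g(-3/2^-) = -2 and g(-3/2^+) = -1.
By Dirichlet's theorem the series converges to their average, [(-2) + (-1)]/2 = -3/2.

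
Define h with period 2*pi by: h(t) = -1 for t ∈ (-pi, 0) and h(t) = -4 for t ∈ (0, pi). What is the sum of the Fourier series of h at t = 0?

-5/2

At t = 0 the one-sided limits are h(0^-) = -1 and h(0^+) = -4.
By Dirichlet's theorem the series converges to their average, [(-1) + (-4)]/2 = -5/2.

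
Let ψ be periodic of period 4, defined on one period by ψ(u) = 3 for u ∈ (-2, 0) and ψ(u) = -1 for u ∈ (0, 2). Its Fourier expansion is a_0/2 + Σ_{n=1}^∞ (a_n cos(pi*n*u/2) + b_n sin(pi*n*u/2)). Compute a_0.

2

a_0 = 1/2 ∫_{-2}^{2} ψ(u) du = 1/2 · (4) = 2.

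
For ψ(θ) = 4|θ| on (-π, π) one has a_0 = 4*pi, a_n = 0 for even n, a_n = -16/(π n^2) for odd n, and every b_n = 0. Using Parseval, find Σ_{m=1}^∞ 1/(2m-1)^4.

pi**4/96

Parseval: a_0^2/2 + Σ a_n^2 = (1/π) ∫_{-π}^{π} ψ(θ)^2 dθ = 32*pi**2/3.
Subtract a_0^2/2 = 8*pi**2: Σ a_n^2 = 8*pi**2/3.
Only odd n contribute, with a_n^2 = 256/(π^2 n^4), so Σ_{m≥1} 1/(2m-1)^4 = π^2·(8*pi**2/3)/256 = pi**4/96.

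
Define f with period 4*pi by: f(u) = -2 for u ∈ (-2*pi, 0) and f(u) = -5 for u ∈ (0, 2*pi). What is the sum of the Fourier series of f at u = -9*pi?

u = -9*pi differs from u = -pi by -2 full period(s), and the series is 4*pi-periodic.
f is continuous at u = -pi with value -2, so the series converges to -2 there.

-2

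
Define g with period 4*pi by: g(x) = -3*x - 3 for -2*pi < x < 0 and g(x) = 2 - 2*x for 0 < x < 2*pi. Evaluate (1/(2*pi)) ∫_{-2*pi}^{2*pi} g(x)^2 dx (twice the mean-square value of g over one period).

(1/(2*pi)) ∫_{-2*pi}^{2*pi} g(x)^2 dx = (1/(2*pi)) · (26*pi*(-6*pi + 3 + 4*pi**2)/3) = -26*pi + 13 + 52*pi**2/3.

-26*pi + 13 + 52*pi**2/3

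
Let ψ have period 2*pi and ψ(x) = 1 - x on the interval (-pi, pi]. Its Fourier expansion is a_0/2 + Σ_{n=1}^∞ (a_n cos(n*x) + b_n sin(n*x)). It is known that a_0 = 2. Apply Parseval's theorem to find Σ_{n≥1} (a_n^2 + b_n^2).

2*pi**2/3

Parseval: a_0^2/2 + Σ_{n≥1} (a_n^2+b_n^2) = 1/pi ∫_{-pi}^{pi} ψ(x)^2 dx = 2 + 2*pi**2/3.
Subtract a_0^2/2 = 2: Σ (a_n^2+b_n^2) = 2*pi**2/3.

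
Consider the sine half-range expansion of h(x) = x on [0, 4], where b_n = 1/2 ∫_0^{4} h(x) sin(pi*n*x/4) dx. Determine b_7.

8/(7*pi)

b_7 = 1/2 ∫_0^{4} (x) sin(7*pi*x/4) dx.
Integrating by parts (boundary term plus one more integral), an antiderivative of (x) sin(7*pi*x/4) is -4*x*cos(7*pi*x/4)/(7*pi) + 16*sin(7*pi*x/4)/(49*pi**2); evaluating from 0 to 4: ∫_{0}^{4} (x) sin(7*pi*x/4) dx = (16/(7*pi)) - (0) = 16/(7*pi).
Hence b_7 = (1/2)·(16/(7*pi)) = 8/(7*pi).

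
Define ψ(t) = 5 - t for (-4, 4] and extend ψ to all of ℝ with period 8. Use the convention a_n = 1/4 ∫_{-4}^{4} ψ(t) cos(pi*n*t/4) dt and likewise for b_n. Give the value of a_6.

0

a_6 = 1/4 ∫_{-4}^{4} ψ(t) cos(3*pi*t/2) dt.
Integrating by parts (boundary term plus one more integral), an antiderivative of (5 - t) cos(3*pi*t/2) is -2*t*sin(3*pi*t/2)/(3*pi) + 10*sin(3*pi*t/2)/(3*pi) - 4*cos(3*pi*t/2)/(9*pi**2); evaluating from -4 to 4: ∫_{-4}^{4} (5 - t) cos(3*pi*t/2) dt = (-4/(9*pi**2)) - (-4/(9*pi**2)) = 0.
Hence a_6 = (1/4)·(0) = 0.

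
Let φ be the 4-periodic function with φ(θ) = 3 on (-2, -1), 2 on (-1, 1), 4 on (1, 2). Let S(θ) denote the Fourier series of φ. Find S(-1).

5/2

At θ = -1 the one-sided limits are φ(-1^-) = 3 and φ(-1^+) = 2.
By Dirichlet's theorem the series converges to their average, [(3) + (2)]/2 = 5/2.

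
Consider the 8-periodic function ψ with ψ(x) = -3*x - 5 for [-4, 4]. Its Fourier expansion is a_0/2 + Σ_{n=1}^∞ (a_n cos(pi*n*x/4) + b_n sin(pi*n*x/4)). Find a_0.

a_0 = 1/4 ∫_{-4}^{4} ψ(x) dx = 1/4 · (-40) = -10.

-10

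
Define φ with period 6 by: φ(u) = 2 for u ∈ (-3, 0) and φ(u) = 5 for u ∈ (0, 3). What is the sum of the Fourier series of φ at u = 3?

At u = 3 the one-sided limits are φ(3^-) = 5 and φ(3^+) = 2.
By Dirichlet's theorem the series converges to their average, [(5) + (2)]/2 = 7/2.

7/2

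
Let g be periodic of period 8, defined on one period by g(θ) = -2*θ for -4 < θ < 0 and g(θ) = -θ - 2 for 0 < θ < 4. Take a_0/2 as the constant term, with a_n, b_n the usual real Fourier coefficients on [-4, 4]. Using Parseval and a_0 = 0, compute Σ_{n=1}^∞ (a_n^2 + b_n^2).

116/3

Parseval: a_0^2/2 + Σ_{n≥1} (a_n^2+b_n^2) = 1/4 ∫_{-4}^{4} g(θ)^2 dθ = 116/3.
Subtract a_0^2/2 = 0: Σ (a_n^2+b_n^2) = 116/3.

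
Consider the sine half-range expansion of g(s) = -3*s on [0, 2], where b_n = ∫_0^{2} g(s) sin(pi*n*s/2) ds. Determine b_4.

3/pi

b_4 = ∫_0^{2} (-3*s) sin(2*pi*s) ds.
Integrating by parts (boundary term plus one more integral), an antiderivative of (-3*s) sin(2*pi*s) is 3*s*cos(2*pi*s)/(2*pi) - 3*sin(2*pi*s)/(4*pi**2); evaluating from 0 to 2: ∫_{0}^{2} (-3*s) sin(2*pi*s) ds = (3/pi) - (0) = 3/pi.
Hence b_4 = 3/pi.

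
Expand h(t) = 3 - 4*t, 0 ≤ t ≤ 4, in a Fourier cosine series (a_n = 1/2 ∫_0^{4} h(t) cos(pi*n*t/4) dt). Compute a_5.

64/(25*pi**2)

a_5 = 1/2 ∫_0^{4} (3 - 4*t) cos(5*pi*t/4) dt.
Integrating by parts (boundary term plus one more integral), an antiderivative of (3 - 4*t) cos(5*pi*t/4) is -16*t*sin(5*pi*t/4)/(5*pi) + 12*sin(5*pi*t/4)/(5*pi) - 64*cos(5*pi*t/4)/(25*pi**2); evaluating from 0 to 4: ∫_{0}^{4} (3 - 4*t) cos(5*pi*t/4) dt = (64/(25*pi**2)) - (-64/(25*pi**2)) = 128/(25*pi**2).
Hence a_5 = (1/2)·(128/(25*pi**2)) = 64/(25*pi**2).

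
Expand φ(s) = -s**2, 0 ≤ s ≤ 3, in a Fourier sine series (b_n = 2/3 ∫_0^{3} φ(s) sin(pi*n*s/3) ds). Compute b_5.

b_5 = 2/3 ∫_0^{3} (-s**2) sin(5*pi*s/3) ds.
Integrating by parts twice (tabular method), an antiderivative of (-s**2) sin(5*pi*s/3) is 3*s**2*cos(5*pi*s/3)/(5*pi) - 18*s*sin(5*pi*s/3)/(25*pi**2) - 54*cos(5*pi*s/3)/(125*pi**3); evaluating from 0 to 3: ∫_{0}^{3} (-s**2) sin(5*pi*s/3) ds = (27*(2 - 25*pi**2)/(125*pi**3)) - (-54/(125*pi**3)) = 27*(4 - 25*pi**2)/(125*pi**3).
Hence b_5 = (2/3)·(27*(4 - 25*pi**2)/(125*pi**3)) = 18*(4 - 25*pi**2)/(125*pi**3).

18*(4 - 25*pi**2)/(125*pi**3)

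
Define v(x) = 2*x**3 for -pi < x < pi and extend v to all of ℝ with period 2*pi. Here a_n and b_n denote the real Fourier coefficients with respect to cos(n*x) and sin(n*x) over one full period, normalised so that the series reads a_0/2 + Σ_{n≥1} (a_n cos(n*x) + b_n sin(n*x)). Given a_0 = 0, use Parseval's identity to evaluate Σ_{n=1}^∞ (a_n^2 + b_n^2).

8*pi**6/7

Parseval: a_0^2/2 + Σ_{n≥1} (a_n^2+b_n^2) = 1/pi ∫_{-pi}^{pi} v(x)^2 dx = 8*pi**6/7.
Subtract a_0^2/2 = 0: Σ (a_n^2+b_n^2) = 8*pi**6/7.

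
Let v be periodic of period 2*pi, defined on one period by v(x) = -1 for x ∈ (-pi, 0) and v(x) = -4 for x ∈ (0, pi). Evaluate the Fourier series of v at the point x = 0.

-5/2

At x = 0 the one-sided limits are v(0^-) = -1 and v(0^+) = -4.
By Dirichlet's theorem the series converges to their average, [(-1) + (-4)]/2 = -5/2.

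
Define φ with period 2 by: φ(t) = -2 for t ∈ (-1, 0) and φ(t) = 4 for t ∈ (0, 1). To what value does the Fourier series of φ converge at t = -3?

t = -3 differs from t = 1 by -2 full period(s), and the series is 2-periodic.
At t = 1 the one-sided limits are φ(1^-) = 4 and φ(1^+) = -2.
By Dirichlet's theorem the series converges to their average, [(4) + (-2)]/2 = 1.

1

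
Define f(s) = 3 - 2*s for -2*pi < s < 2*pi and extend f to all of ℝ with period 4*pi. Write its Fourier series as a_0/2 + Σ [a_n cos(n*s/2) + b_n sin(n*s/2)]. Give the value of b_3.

-8/3

b_3 = (1/(2*pi)) ∫_{-2*pi}^{2*pi} f(s) sin(3*s/2) ds.
Integrating by parts (boundary term plus one more integral), an antiderivative of (3 - 2*s) sin(3*s/2) is 4*s*cos(3*s/2)/3 - 8*sin(3*s/2)/9 - 2*cos(3*s/2); evaluating from -2*pi to 2*pi: ∫_{-2*pi}^{2*pi} (3 - 2*s) sin(3*s/2) ds = (2 - 8*pi/3) - (2 + 8*pi/3) = -16*pi/3.
Hence b_3 = (1/(2*pi))·(-16*pi/3) = -8/3.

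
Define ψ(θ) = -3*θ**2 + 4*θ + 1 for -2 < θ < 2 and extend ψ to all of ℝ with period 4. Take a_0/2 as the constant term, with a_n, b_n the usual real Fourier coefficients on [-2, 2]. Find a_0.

-6

a_0 = 1/2 ∫_{-2}^{2} ψ(θ) dθ = 1/2 · (-12) = -6.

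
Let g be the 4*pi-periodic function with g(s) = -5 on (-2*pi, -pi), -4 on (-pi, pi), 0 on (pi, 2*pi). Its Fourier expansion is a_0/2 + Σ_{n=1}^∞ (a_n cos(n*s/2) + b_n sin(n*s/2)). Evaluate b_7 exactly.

5/(7*pi)

b_7 = (1/(2*pi)) ∫_{-2*pi}^{2*pi} g(s) sin(7*s/2) ds.
Split the integral at the breakpoints.
Directly, an antiderivative of (-5) sin(7*s/2) is 10*cos(7*s/2)/7; evaluating from -2*pi to -pi: ∫_{-2*pi}^{-pi} (-5) sin(7*s/2) ds = (0) - (-10/7) = 10/7.
Directly, an antiderivative of (-4) sin(7*s/2) is 8*cos(7*s/2)/7; evaluating from -pi to pi: ∫_{-pi}^{pi} (-4) sin(7*s/2) ds = (0) - (0) = 0.
∫_{pi}^{2*pi} (0) sin(7*s/2) ds = 0.
Summing the pieces and multiplying by (1/(2*pi)) gives b_7 = 5/(7*pi).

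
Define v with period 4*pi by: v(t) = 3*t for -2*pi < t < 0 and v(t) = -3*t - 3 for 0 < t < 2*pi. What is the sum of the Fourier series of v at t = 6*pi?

-6*pi - 3/2

t = 6*pi differs from t = -2*pi by 2 full period(s), and the series is 4*pi-periodic.
At t = -2*pi the one-sided limits are v(-2*pi^-) = -6*pi - 3 and v(-2*pi^+) = -6*pi.
By Dirichlet's theorem the series converges to their average, [(-6*pi - 3) + (-6*pi)]/2 = -6*pi - 3/2.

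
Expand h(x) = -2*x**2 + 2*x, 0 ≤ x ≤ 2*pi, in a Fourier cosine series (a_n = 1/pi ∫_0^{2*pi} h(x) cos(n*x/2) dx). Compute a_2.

a_2 = 1/pi ∫_0^{2*pi} (-2*x**2 + 2*x) cos(x) dx.
Integrating by parts twice (tabular method), an antiderivative of (-2*x**2 + 2*x) cos(x) is -2*x**2*sin(x) + 2*x*sin(x) - 4*x*cos(x) + 4*sin(x) + 2*cos(x); evaluating from 0 to 2*pi: ∫_{0}^{2*pi} (-2*x**2 + 2*x) cos(x) dx = (2 - 8*pi) - (2) = -8*pi.
Hence a_2 = (1/pi)·(-8*pi) = -8.

-8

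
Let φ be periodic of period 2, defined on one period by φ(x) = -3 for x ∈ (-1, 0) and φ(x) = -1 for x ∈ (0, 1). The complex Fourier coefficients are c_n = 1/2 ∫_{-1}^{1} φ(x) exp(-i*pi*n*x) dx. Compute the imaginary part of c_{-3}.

2/(3*pi)

Since φ is real-valued, Im(c_{-3}) = -1/2 ∫_{-1}^{1} φ(x) sin(-3*pi*x) dx = b_{3}/2.
Split the integral at the breakpoints.
Directly, an antiderivative of (-3) sin(-3*pi*x) is -cos(3*pi*x)/pi; evaluating from -1 to 0: ∫_{-1}^{0} (-3) sin(-3*pi*x) dx = (-1/pi) - (1/pi) = -2/pi.
Directly, an antiderivative of (-1) sin(-3*pi*x) is -cos(3*pi*x)/(3*pi); evaluating from 0 to 1: ∫_{0}^{1} (-1) sin(-3*pi*x) dx = (1/(3*pi)) - (-1/(3*pi)) = 2/(3*pi).
So ∫_{-1}^{1} φ(x) sin(-3*pi*x) dx = -4/(3*pi).
Hence Im(c_{-3}) = (-1/2)·(-4/(3*pi)) = 2/(3*pi).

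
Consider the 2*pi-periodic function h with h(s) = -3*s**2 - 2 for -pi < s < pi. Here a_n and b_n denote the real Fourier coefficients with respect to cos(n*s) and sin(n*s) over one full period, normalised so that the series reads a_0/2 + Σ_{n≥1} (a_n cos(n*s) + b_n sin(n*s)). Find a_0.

-2*pi**2 - 4

a_0 = 1/pi ∫_{-pi}^{pi} h(s) ds = 1/pi · (-2*pi*(2 + pi**2)) = -2*pi**2 - 4.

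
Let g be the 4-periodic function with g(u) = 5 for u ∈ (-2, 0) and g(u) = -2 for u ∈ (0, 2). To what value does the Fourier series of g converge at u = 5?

-2

u = 5 differs from u = 1 by 1 full period(s), and the series is 4-periodic.
g is continuous at u = 1 with value -2, so the series converges to -2 there.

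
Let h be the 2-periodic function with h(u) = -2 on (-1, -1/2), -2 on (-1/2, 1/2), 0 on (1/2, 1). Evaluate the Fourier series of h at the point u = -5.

-1

u = -5 differs from u = -1 by -2 full period(s), and the series is 2-periodic.
At u = -1 the one-sided limits are h(-1^-) = 0 and h(-1^+) = -2.
By Dirichlet's theorem the series converges to their average, [(0) + (-2)]/2 = -1.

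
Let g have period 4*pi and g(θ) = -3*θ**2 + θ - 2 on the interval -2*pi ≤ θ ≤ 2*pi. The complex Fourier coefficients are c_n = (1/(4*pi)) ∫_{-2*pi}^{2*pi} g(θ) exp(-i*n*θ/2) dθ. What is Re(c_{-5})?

24/25

Since g is real-valued, Re(c_{-5}) = (1/(4*pi)) ∫_{-2*pi}^{2*pi} g(θ) cos(-5*θ/2) dθ = a_{5}/2.
Integrating by parts twice (tabular method), an antiderivative of (-3*θ**2 + θ - 2) cos(-5*θ/2) is -6*θ**2*sin(5*θ/2)/5 + 2*θ*sin(5*θ/2)/5 - 24*θ*cos(5*θ/2)/25 - 52*sin(5*θ/2)/125 + 4*cos(5*θ/2)/25; evaluating from -2*pi to 2*pi: ∫_{-2*pi}^{2*pi} (-3*θ**2 + θ - 2) cos(-5*θ/2) dθ = (-4/25 + 48*pi/25) - (-48*pi/25 - 4/25) = 96*pi/25.
Hence Re(c_{-5}) = (1/(4*pi))·(96*pi/25) = 24/25.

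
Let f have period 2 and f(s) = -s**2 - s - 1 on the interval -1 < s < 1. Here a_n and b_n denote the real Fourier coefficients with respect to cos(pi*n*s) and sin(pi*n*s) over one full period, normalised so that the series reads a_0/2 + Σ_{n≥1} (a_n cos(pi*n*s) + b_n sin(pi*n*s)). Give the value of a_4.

-1/(4*pi**2)

a_4 = ∫_{-1}^{1} f(s) cos(4*pi*s) ds.
Integrating by parts twice (tabular method), an antiderivative of (-s**2 - s - 1) cos(4*pi*s) is -s**2*sin(4*pi*s)/(4*pi) - s*sin(4*pi*s)/(4*pi) - s*cos(4*pi*s)/(8*pi**2) - sin(4*pi*s)/(4*pi) + sin(4*pi*s)/(32*pi**3) - cos(4*pi*s)/(16*pi**2); evaluating from -1 to 1: ∫_{-1}^{1} (-s**2 - s - 1) cos(4*pi*s) ds = (-3/(16*pi**2)) - (1/(16*pi**2)) = -1/(4*pi**2).
Hence a_4 = -1/(4*pi**2).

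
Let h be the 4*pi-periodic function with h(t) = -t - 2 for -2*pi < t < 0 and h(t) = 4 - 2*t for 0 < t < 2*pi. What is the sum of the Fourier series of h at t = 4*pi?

1

t = 4*pi differs from t = 0 by 1 full period(s), and the series is 4*pi-periodic.
At t = 0 the one-sided limits are h(0^-) = -2 and h(0^+) = 4.
By Dirichlet's theorem the series converges to their average, [(-2) + (4)]/2 = 1.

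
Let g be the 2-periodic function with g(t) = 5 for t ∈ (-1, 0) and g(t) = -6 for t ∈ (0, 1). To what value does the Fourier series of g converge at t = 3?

-1/2

t = 3 differs from t = 1 by 1 full period(s), and the series is 2-periodic.
At t = 1 the one-sided limits are g(1^-) = -6 and g(1^+) = 5.
By Dirichlet's theorem the series converges to their average, [(-6) + (5)]/2 = -1/2.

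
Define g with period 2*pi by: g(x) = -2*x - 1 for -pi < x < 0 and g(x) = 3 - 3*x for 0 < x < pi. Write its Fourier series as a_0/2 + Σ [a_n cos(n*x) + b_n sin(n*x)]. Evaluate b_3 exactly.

(8 - 5*pi)/(3*pi)

b_3 = 1/pi ∫_{-pi}^{pi} g(x) sin(3*x) dx.
Split the integral at the breakpoints.
Integrating by parts (boundary term plus one more integral), an antiderivative of (-2*x - 1) sin(3*x) is 2*x*cos(3*x)/3 - 2*sin(3*x)/9 + cos(3*x)/3; evaluating from -pi to 0: ∫_{-pi}^{0} (-2*x - 1) sin(3*x) dx = (1/3) - (-1/3 + 2*pi/3) = 2/3 - 2*pi/3.
Integrating by parts (boundary term plus one more integral), an antiderivative of (3 - 3*x) sin(3*x) is x*cos(3*x) - sin(3*x)/3 - cos(3*x); evaluating from 0 to pi: ∫_{0}^{pi} (3 - 3*x) sin(3*x) dx = (1 - pi) - (-1) = 2 - pi.
Summing the pieces and multiplying by (1/pi) gives b_3 = (8 - 5*pi)/(3*pi).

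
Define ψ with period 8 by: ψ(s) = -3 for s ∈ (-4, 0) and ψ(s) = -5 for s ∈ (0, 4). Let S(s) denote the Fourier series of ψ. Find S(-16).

s = -16 differs from s = 0 by -2 full period(s), and the series is 8-periodic.
At s = 0 the one-sided limits are ψ(0^-) = -3 and ψ(0^+) = -5.
By Dirichlet's theorem the series converges to their average, [(-3) + (-5)]/2 = -4.

-4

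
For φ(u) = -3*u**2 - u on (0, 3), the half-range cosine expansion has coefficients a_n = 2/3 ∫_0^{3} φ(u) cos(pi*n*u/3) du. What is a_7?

a_7 = 2/3 ∫_0^{3} (-3*u**2 - u) cos(7*pi*u/3) du.
Integrating by parts twice (tabular method), an antiderivative of (-3*u**2 - u) cos(7*pi*u/3) is -9*u**2*sin(7*pi*u/3)/(7*pi) - 3*u*sin(7*pi*u/3)/(7*pi) - 54*u*cos(7*pi*u/3)/(49*pi**2) + 162*sin(7*pi*u/3)/(343*pi**3) - 9*cos(7*pi*u/3)/(49*pi**2); evaluating from 0 to 3: ∫_{0}^{3} (-3*u**2 - u) cos(7*pi*u/3) du = (171/(49*pi**2)) - (-9/(49*pi**2)) = 180/(49*pi**2).
Hence a_7 = (2/3)·(180/(49*pi**2)) = 120/(49*pi**2).

120/(49*pi**2)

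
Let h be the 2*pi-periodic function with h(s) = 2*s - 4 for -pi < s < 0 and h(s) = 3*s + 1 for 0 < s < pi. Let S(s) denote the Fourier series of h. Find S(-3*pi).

-3/2 + pi/2

s = -3*pi differs from s = pi by -2 full period(s), and the series is 2*pi-periodic.
At s = pi the one-sided limits are h(pi^-) = 1 + 3*pi and h(pi^+) = -2*pi - 4.
By Dirichlet's theorem the series converges to their average, [(1 + 3*pi) + (-2*pi - 4)]/2 = -3/2 + pi/2.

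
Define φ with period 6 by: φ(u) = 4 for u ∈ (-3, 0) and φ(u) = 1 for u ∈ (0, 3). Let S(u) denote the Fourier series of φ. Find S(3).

u = 3 differs from u = -3 by 1 full period(s), and the series is 6-periodic.
At u = -3 the one-sided limits are φ(-3^-) = 1 and φ(-3^+) = 4.
By Dirichlet's theorem the series converges to their average, [(1) + (4)]/2 = 5/2.

5/2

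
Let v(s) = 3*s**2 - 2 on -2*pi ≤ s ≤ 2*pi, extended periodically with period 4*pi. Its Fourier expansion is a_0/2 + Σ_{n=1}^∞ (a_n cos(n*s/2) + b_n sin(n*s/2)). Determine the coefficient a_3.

-16/3

a_3 = (1/(2*pi)) ∫_{-2*pi}^{2*pi} v(s) cos(3*s/2) ds.
v is even and cos(3*s/2) is even, so the integrand is even and a_3 = 1/pi ∫_0^{2*pi} v(s) cos(3*s/2) ds.
Integrating by parts twice (tabular method), an antiderivative of (3*s**2 - 2) cos(3*s/2) is 2*s**2*sin(3*s/2) + 8*s*cos(3*s/2)/3 - 28*sin(3*s/2)/9; evaluating from 0 to 2*pi: ∫_{0}^{2*pi} (3*s**2 - 2) cos(3*s/2) ds = (-16*pi/3) - (0) = -16*pi/3.
Hence a_3 = (1/pi)·(-16*pi/3) = -16/3.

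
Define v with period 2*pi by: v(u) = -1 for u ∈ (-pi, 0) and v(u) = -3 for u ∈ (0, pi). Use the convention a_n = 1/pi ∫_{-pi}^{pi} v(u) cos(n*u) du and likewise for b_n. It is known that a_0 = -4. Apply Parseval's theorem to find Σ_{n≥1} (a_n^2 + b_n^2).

2

Parseval: a_0^2/2 + Σ_{n≥1} (a_n^2+b_n^2) = 1/pi ∫_{-pi}^{pi} v(u)^2 du = 10.
Subtract a_0^2/2 = 8: Σ (a_n^2+b_n^2) = 2.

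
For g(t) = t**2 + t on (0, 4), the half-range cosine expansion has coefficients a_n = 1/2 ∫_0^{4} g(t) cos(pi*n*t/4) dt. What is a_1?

-80/pi**2

a_1 = 1/2 ∫_0^{4} (t**2 + t) cos(pi*t/4) dt.
Integrating by parts twice (tabular method), an antiderivative of (t**2 + t) cos(pi*t/4) is 4*t**2*sin(pi*t/4)/pi + 4*t*sin(pi*t/4)/pi + 32*t*cos(pi*t/4)/pi**2 - 128*sin(pi*t/4)/pi**3 + 16*cos(pi*t/4)/pi**2; evaluating from 0 to 4: ∫_{0}^{4} (t**2 + t) cos(pi*t/4) dt = (-144/pi**2) - (16/pi**2) = -160/pi**2.
Hence a_1 = (1/2)·(-160/pi**2) = -80/pi**2.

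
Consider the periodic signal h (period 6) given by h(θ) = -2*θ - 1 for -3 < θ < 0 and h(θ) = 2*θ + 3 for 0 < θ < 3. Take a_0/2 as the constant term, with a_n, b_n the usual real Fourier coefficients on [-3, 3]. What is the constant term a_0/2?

a_0 = 1/3 ∫_{-3}^{3} h(θ) dθ = 1/3 · (24) = 8.
So the constant term a_0/2 = 4.

4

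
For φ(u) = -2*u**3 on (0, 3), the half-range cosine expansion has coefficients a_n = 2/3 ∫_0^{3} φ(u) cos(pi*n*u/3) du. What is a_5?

a_5 = 2/3 ∫_0^{3} (-2*u**3) cos(5*pi*u/3) du.
Integrating by parts three times (tabular method), an antiderivative of (-2*u**3) cos(5*pi*u/3) is -6*u**3*sin(5*pi*u/3)/(5*pi) - 54*u**2*cos(5*pi*u/3)/(25*pi**2) + 324*u*sin(5*pi*u/3)/(125*pi**3) + 972*cos(5*pi*u/3)/(625*pi**4); evaluating from 0 to 3: ∫_{0}^{3} (-2*u**3) cos(5*pi*u/3) du = (486*(-2 + 25*pi**2)/(625*pi**4)) - (972/(625*pi**4)) = 486*(-4 + 25*pi**2)/(625*pi**4).
Hence a_5 = (2/3)·(486*(-4 + 25*pi**2)/(625*pi**4)) = 324*(-4 + 25*pi**2)/(625*pi**4).

324*(-4 + 25*pi**2)/(625*pi**4)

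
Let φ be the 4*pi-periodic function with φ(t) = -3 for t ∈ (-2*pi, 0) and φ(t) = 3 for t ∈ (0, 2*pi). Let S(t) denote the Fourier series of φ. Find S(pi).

3

φ is continuous at t = pi with value 3, so the series converges to 3 there.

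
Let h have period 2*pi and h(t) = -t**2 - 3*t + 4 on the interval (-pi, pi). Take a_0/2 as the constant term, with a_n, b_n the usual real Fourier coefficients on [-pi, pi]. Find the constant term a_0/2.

a_0 = 1/pi ∫_{-pi}^{pi} h(t) dt = 1/pi · (2*pi*(12 - pi**2)/3) = 8 - 2*pi**2/3.
So the constant term a_0/2 = 4 - pi**2/3.

4 - pi**2/3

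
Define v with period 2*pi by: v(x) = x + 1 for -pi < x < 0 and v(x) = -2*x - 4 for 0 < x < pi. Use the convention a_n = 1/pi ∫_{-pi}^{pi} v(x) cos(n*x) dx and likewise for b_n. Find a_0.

a_0 = 1/pi ∫_{-pi}^{pi} v(x) dx = 1/pi · (-3*pi*(2 + pi)/2) = -3*pi/2 - 3.

-3*pi/2 - 3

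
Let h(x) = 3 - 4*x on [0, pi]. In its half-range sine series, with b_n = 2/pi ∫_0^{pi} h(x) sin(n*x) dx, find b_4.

b_4 = 2/pi ∫_0^{pi} (3 - 4*x) sin(4*x) dx.
Integrating by parts (boundary term plus one more integral), an antiderivative of (3 - 4*x) sin(4*x) is x*cos(4*x) - sin(4*x)/4 - 3*cos(4*x)/4; evaluating from 0 to pi: ∫_{0}^{pi} (3 - 4*x) sin(4*x) dx = (-3/4 + pi) - (-3/4) = pi.
Hence b_4 = (2/pi)·(pi) = 2.

2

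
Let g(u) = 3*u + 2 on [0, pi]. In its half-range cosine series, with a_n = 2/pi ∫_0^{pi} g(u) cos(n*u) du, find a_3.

a_3 = 2/pi ∫_0^{pi} (3*u + 2) cos(3*u) du.
Integrating by parts (boundary term plus one more integral), an antiderivative of (3*u + 2) cos(3*u) is u*sin(3*u) + 2*sin(3*u)/3 + cos(3*u)/3; evaluating from 0 to pi: ∫_{0}^{pi} (3*u + 2) cos(3*u) du = (-1/3) - (1/3) = -2/3.
Hence a_3 = (2/pi)·(-2/3) = -4/(3*pi).

-4/(3*pi)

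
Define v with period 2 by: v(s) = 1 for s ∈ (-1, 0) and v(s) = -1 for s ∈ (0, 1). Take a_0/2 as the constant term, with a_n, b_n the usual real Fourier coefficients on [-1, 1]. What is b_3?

-4/(3*pi)

b_3 = ∫_{-1}^{1} v(s) sin(3*pi*s) ds.
v is odd and sin(3*pi*s) is odd, so the integrand is even and b_3 = 2 ∫_0^{1} v(s) sin(3*pi*s) ds.
Directly, an antiderivative of (-1) sin(3*pi*s) is cos(3*pi*s)/(3*pi); evaluating from 0 to 1: ∫_{0}^{1} (-1) sin(3*pi*s) ds = (-1/(3*pi)) - (1/(3*pi)) = -2/(3*pi).
Hence b_3 = 2·(-2/(3*pi)) = -4/(3*pi).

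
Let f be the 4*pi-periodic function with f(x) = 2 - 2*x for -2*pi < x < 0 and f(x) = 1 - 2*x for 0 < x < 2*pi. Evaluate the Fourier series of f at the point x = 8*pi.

x = 8*pi differs from x = 0 by 2 full period(s), and the series is 4*pi-periodic.
At x = 0 the one-sided limits are f(0^-) = 2 and f(0^+) = 1.
By Dirichlet's theorem the series converges to their average, [(2) + (1)]/2 = 3/2.

3/2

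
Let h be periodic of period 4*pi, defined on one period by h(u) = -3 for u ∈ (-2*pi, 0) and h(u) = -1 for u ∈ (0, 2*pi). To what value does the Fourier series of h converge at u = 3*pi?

u = 3*pi differs from u = -pi by 1 full period(s), and the series is 4*pi-periodic.
h is continuous at u = -pi with value -3, so the series converges to -3 there.

-3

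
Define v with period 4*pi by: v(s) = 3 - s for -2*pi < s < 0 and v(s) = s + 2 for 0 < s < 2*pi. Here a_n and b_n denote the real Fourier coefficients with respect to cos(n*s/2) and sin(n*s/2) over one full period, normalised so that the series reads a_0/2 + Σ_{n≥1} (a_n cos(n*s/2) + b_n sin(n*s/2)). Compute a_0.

5 + 2*pi

a_0 = (1/(2*pi)) ∫_{-2*pi}^{2*pi} v(s) ds = (1/(2*pi)) · (2*pi*(5 + 2*pi)) = 5 + 2*pi.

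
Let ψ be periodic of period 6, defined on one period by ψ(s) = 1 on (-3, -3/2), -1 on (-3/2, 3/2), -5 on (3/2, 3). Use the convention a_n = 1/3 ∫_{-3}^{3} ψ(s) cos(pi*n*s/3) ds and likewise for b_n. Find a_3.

a_3 = 1/3 ∫_{-3}^{3} ψ(s) cos(pi*s) ds.
Split the integral at the breakpoints.
Directly, an antiderivative of (1) cos(pi*s) is sin(pi*s)/pi; evaluating from -3 to -3/2: ∫_{-3}^{-3/2} (1) cos(pi*s) ds = (1/pi) - (0) = 1/pi.
Directly, an antiderivative of (-1) cos(pi*s) is -sin(pi*s)/pi; evaluating from -3/2 to 3/2: ∫_{-3/2}^{3/2} (-1) cos(pi*s) ds = (1/pi) - (-1/pi) = 2/pi.
Directly, an antiderivative of (-5) cos(pi*s) is -5*sin(pi*s)/pi; evaluating from 3/2 to 3: ∫_{3/2}^{3} (-5) cos(pi*s) ds = (0) - (5/pi) = -5/pi.
Summing the pieces and multiplying by (1/3) gives a_3 = -2/(3*pi).

-2/(3*pi)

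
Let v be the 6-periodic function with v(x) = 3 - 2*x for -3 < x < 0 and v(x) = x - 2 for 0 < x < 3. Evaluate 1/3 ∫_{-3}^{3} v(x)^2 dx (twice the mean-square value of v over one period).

40

1/3 ∫_{-3}^{3} v(x)^2 dx = 1/3 · (120) = 40.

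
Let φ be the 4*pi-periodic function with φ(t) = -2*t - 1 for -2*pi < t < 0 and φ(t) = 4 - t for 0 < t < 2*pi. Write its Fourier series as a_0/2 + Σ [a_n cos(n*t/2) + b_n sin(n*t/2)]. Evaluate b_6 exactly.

b_6 = (1/(2*pi)) ∫_{-2*pi}^{2*pi} φ(t) sin(3*t) dt.
Split the integral at the breakpoints.
Integrating by parts (boundary term plus one more integral), an antiderivative of (-2*t - 1) sin(3*t) is 2*t*cos(3*t)/3 - 2*sin(3*t)/9 + cos(3*t)/3; evaluating from -2*pi to 0: ∫_{-2*pi}^{0} (-2*t - 1) sin(3*t) dt = (1/3) - (1/3 - 4*pi/3) = 4*pi/3.
Integrating by parts (boundary term plus one more integral), an antiderivative of (4 - t) sin(3*t) is t*cos(3*t)/3 - sin(3*t)/9 - 4*cos(3*t)/3; evaluating from 0 to 2*pi: ∫_{0}^{2*pi} (4 - t) sin(3*t) dt = (-4/3 + 2*pi/3) - (-4/3) = 2*pi/3.
Summing the pieces and multiplying by (1/(2*pi)) gives b_6 = 1.

1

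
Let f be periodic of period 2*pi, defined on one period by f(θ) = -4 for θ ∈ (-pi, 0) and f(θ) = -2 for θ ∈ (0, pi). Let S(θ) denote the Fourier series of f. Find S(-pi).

θ = -pi differs from θ = pi by -1 full period(s), and the series is 2*pi-periodic.
At θ = pi the one-sided limits are f(pi^-) = -2 and f(pi^+) = -4.
By Dirichlet's theorem the series converges to their average, [(-2) + (-4)]/2 = -3.

-3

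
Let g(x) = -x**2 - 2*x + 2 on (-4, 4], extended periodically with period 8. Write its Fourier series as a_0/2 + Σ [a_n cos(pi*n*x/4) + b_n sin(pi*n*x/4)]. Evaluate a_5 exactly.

64/(25*pi**2)

a_5 = 1/4 ∫_{-4}^{4} g(x) cos(5*pi*x/4) dx.
Integrating by parts twice (tabular method), an antiderivative of (-x**2 - 2*x + 2) cos(5*pi*x/4) is -4*x**2*sin(5*pi*x/4)/(5*pi) - 8*x*sin(5*pi*x/4)/(5*pi) - 32*x*cos(5*pi*x/4)/(25*pi**2) + 128*sin(5*pi*x/4)/(125*pi**3) + 8*sin(5*pi*x/4)/(5*pi) - 32*cos(5*pi*x/4)/(25*pi**2); evaluating from -4 to 4: ∫_{-4}^{4} (-x**2 - 2*x + 2) cos(5*pi*x/4) dx = (32/(5*pi**2)) - (-96/(25*pi**2)) = 256/(25*pi**2).
Hence a_5 = (1/4)·(256/(25*pi**2)) = 64/(25*pi**2).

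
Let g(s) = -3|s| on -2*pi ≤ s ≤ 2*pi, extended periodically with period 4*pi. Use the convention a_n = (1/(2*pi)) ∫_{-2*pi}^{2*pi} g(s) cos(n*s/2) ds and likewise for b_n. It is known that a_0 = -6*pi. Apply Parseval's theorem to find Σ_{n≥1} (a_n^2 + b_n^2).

Parseval: a_0^2/2 + Σ_{n≥1} (a_n^2+b_n^2) = (1/(2*pi)) ∫_{-2*pi}^{2*pi} g(s)^2 ds = 24*pi**2.
Subtract a_0^2/2 = 18*pi**2: Σ (a_n^2+b_n^2) = 6*pi**2.

6*pi**2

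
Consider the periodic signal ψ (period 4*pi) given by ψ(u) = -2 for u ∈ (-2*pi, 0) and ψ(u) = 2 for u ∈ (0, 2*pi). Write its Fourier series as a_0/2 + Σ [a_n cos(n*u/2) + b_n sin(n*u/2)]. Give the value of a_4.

0

a_4 = (1/(2*pi)) ∫_{-2*pi}^{2*pi} ψ(u) cos(2*u) du.
ψ is odd and cos(2*u) is even, so the integrand is odd over a symmetric interval and the integral vanishes.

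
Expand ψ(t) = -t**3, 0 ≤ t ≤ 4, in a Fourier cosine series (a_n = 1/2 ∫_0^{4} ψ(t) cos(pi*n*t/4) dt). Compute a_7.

384*(-4 + 49*pi**2)/(2401*pi**4)

a_7 = 1/2 ∫_0^{4} (-t**3) cos(7*pi*t/4) dt.
Integrating by parts three times (tabular method), an antiderivative of (-t**3) cos(7*pi*t/4) is -4*t**3*sin(7*pi*t/4)/(7*pi) - 48*t**2*cos(7*pi*t/4)/(49*pi**2) + 384*t*sin(7*pi*t/4)/(343*pi**3) + 1536*cos(7*pi*t/4)/(2401*pi**4); evaluating from 0 to 4: ∫_{0}^{4} (-t**3) cos(7*pi*t/4) dt = (768*(-2 + 49*pi**2)/(2401*pi**4)) - (1536/(2401*pi**4)) = 768*(-4 + 49*pi**2)/(2401*pi**4).
Hence a_7 = (1/2)·(768*(-4 + 49*pi**2)/(2401*pi**4)) = 384*(-4 + 49*pi**2)/(2401*pi**4).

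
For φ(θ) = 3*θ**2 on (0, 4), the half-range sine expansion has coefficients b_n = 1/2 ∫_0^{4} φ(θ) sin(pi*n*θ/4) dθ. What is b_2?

b_2 = 1/2 ∫_0^{4} (3*θ**2) sin(pi*θ/2) dθ.
Integrating by parts twice (tabular method), an antiderivative of (3*θ**2) sin(pi*θ/2) is -6*θ**2*cos(pi*θ/2)/pi + 24*θ*sin(pi*θ/2)/pi**2 + 48*cos(pi*θ/2)/pi**3; evaluating from 0 to 4: ∫_{0}^{4} (3*θ**2) sin(pi*θ/2) dθ = (-96/pi + 48/pi**3) - (48/pi**3) = -96/pi.
Hence b_2 = (1/2)·(-96/pi) = -48/pi.

-48/pi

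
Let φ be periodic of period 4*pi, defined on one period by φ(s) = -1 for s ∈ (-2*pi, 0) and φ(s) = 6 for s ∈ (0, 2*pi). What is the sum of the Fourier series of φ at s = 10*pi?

s = 10*pi differs from s = 2*pi by 2 full period(s), and the series is 4*pi-periodic.
At s = 2*pi the one-sided limits are φ(2*pi^-) = 6 and φ(2*pi^+) = -1.
By Dirichlet's theorem the series converges to their average, [(6) + (-1)]/2 = 5/2.

5/2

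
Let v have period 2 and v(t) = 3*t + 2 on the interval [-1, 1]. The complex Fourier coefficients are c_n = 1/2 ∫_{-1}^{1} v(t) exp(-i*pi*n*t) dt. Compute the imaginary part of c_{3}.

-1/pi

Since v is real-valued, Im(c_{3}) = -1/2 ∫_{-1}^{1} v(t) sin(3*pi*t) dt = -b_{3}/2.
Integrating by parts (boundary term plus one more integral), an antiderivative of (3*t + 2) sin(3*pi*t) is -t*cos(3*pi*t)/pi + sin(3*pi*t)/(3*pi**2) - 2*cos(3*pi*t)/(3*pi); evaluating from -1 to 1: ∫_{-1}^{1} (3*t + 2) sin(3*pi*t) dt = (5/(3*pi)) - (-1/(3*pi)) = 2/pi.
Hence Im(c_{3}) = (-1/2)·(2/pi) = -1/pi.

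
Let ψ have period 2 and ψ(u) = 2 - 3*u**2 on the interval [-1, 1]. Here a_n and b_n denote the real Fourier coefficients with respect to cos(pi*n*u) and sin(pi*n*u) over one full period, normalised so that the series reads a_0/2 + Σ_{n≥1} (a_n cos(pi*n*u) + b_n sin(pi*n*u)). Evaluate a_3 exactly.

a_3 = ∫_{-1}^{1} ψ(u) cos(3*pi*u) du.
ψ is even and cos(3*pi*u) is even, so the integrand is even and a_3 = 2 ∫_0^{1} ψ(u) cos(3*pi*u) du.
Integrating by parts twice (tabular method), an antiderivative of (2 - 3*u**2) cos(3*pi*u) is -u**2*sin(3*pi*u)/pi - 2*u*cos(3*pi*u)/(3*pi**2) + 2*sin(3*pi*u)/(9*pi**3) + 2*sin(3*pi*u)/(3*pi); evaluating from 0 to 1: ∫_{0}^{1} (2 - 3*u**2) cos(3*pi*u) du = (2/(3*pi**2)) - (0) = 2/(3*pi**2).
Hence a_3 = 2·(2/(3*pi**2)) = 4/(3*pi**2).

4/(3*pi**2)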